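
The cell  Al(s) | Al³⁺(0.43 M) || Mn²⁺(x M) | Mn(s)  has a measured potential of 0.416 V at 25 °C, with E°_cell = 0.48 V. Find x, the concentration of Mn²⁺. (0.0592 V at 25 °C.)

From the Nernst equation, log Q = n(E° − E)/0.0592 = 6(0.48 − 0.416)/0.0592 = 6.486, so Q = 3.07 × 10^6.
With Q = [Al³⁺]^2/[Mn²⁺]^3 and the known concentrations, [Mn²⁺]^3 in the denominator gives [Mn²⁺] = 0.0039 M.

0.0039 M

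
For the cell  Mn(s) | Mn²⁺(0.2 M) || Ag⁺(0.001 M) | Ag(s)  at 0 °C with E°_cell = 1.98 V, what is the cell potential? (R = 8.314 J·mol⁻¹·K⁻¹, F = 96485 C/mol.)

1.84 V

Balancing electrons gives n = 2; the reaction quotient is Q = [Mn²⁺]/[Ag⁺]^2 = 2 × 10^5.
E = E° − (RT/nF) ln Q = 1.98 − (8.314×273)/(2×96485) × (12.206) = 1.980 − 0.144 = 1.836 V.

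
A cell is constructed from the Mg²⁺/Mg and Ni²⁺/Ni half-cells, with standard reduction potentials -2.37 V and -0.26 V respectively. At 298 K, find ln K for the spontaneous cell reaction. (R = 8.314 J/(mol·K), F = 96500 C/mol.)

E°_cell = -0.26 − (-2.37) = 2.11 V, with n = 2 electrons transferred.
At equilibrium E = 0, so the Nernst equation gives ln K = nFE°/RT = (2)(96500)(2.11)/((8.314)(298)) = 164.37.

ln K = 164.4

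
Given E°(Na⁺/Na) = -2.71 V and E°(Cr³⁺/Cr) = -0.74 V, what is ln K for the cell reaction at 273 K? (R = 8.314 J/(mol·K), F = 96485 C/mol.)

E°_cell = -0.74 − (-2.71) = 1.97 V, with n = 3 electrons transferred.
At equilibrium E = 0, so the Nernst equation gives ln K = nFE°/RT = (3)(96485)(1.97)/((8.314)(273)) = 251.23.

ln K = 251.2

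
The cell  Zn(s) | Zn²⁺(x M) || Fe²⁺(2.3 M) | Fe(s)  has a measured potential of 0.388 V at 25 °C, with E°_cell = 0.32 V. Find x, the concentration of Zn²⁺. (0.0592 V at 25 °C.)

0.012 M

From the Nernst equation, log Q = n(E° − E)/0.0592 = 2(0.32 − 0.388)/0.0592 = -2.297, so Q = 0.00504.
With Q = [Zn²⁺]/[Fe²⁺] and the known concentrations, [Zn²⁺] in the numerator gives [Zn²⁺] = 0.012 M.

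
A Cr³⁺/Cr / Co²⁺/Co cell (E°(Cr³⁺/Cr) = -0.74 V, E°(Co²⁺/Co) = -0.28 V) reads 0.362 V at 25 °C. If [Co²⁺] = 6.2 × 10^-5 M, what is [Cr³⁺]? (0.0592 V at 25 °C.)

0.045 M

From the Nernst equation, log Q = n(E° − E)/0.0592 = 6(0.46 − 0.362)/0.0592 = 9.932, so Q = 8.56 × 10^9.
With Q = [Cr³⁺]^2/[Co²⁺]^3 and the known concentrations, [Cr³⁺]^2 in the numerator gives [Cr³⁺] = 0.045 M.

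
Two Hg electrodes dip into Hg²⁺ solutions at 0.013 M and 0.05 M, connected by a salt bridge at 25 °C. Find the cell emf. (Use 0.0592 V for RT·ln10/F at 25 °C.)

0.017 V

Both half-cells are Hg²⁺/Hg, so E°_cell = 0. The concentrated side is the cathode; the cell reaction moves Hg²⁺ from high to low concentration with n = 2.
Q = [Hg²⁺]_dilute/[Hg²⁺]_conc = 0.013/0.05 = 0.260.
E = 0 − (0.0592/2) log Q = −(0.0592/2)(-0.585) = 0.0173 V.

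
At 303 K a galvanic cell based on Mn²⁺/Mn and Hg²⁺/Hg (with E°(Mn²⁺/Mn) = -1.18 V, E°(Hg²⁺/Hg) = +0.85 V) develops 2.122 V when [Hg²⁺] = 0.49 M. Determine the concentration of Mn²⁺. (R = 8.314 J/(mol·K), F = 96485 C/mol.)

4.3 × 10^-4 M

From the Nernst equation, ln Q = nF(E° − E)/RT = 2×96485×(2.03 − 2.122)/(8.314×303) = -7.047, so Q = 8.7 × 10^-4.
With Q = [Mn²⁺]/[Hg²⁺] and the known concentrations, [Mn²⁺] in the numerator gives [Mn²⁺] = 4.3 × 10^-4 M.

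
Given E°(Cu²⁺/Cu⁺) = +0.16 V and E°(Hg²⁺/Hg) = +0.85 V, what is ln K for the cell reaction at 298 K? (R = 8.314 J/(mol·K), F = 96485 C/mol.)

E°_cell = +0.85 − (+0.16) = 0.69 V, with n = 2 electrons transferred.
At equilibrium E = 0, so the Nernst equation gives ln K = nFE°/RT = (2)(96485)(0.69)/((8.314)(298)) = 53.74.

ln K = 53.7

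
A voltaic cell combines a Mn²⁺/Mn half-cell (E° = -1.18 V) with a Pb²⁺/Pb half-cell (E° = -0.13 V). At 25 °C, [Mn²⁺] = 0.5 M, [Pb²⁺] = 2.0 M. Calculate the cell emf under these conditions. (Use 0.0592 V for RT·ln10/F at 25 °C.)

1.07 V

The Pb²⁺/Pb couple has the higher reduction potential and acts as the cathode, so E°_cell = -0.13 − (-1.18) = 1.05 V.
Balancing electrons gives n = 2; the reaction quotient is Q = [Mn²⁺]/[Pb²⁺] = 0.250.
At 25 °C, E = E° − (0.0592/n) log Q = 1.05 − (0.0592/2)(-0.602) = 1.050 + 0.018 = 1.068 V.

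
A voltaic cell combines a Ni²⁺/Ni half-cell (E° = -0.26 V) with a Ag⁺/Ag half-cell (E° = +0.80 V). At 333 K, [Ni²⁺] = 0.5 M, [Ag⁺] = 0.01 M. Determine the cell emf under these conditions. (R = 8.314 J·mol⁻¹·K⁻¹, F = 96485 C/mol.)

The Ag⁺/Ag couple has the higher reduction potential and acts as the cathode, so E°_cell = +0.80 − (-0.26) = 1.06 V.
Balancing electrons gives n = 2; the reaction quotient is Q = [Ni²⁺]/[Ag⁺]^2 = 5000.
E = E° − (RT/nF) ln Q = 1.06 − (8.314×333)/(2×96485) × (8.517) = 1.060 − 0.122 = 0.938 V.

0.938 V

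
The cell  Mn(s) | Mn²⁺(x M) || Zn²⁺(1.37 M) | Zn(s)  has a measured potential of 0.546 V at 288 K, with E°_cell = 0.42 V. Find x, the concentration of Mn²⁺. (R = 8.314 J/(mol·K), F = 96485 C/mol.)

5.3 × 10^-5 M

From the Nernst equation, ln Q = nF(E° − E)/RT = 2×96485×(0.42 − 0.546)/(8.314×288) = -10.154, so Q = 3.89 × 10^-5.
With Q = [Mn²⁺]/[Zn²⁺] and the known concentrations, [Mn²⁺] in the numerator gives [Mn²⁺] = 5.3 × 10^-5 M.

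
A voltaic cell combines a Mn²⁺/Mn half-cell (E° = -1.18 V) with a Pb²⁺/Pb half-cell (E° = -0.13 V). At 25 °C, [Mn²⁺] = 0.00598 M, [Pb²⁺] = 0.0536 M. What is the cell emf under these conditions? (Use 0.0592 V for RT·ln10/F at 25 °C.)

1.08 V

The Pb²⁺/Pb couple has the higher reduction potential and acts as the cathode, so E°_cell = -0.13 − (-1.18) = 1.05 V.
Balancing electrons gives n = 2; the reaction quotient is Q = [Mn²⁺]/[Pb²⁺] = 0.112.
At 25 °C, E = E° − (0.0592/n) log Q = 1.05 − (0.0592/2)(-0.952) = 1.050 + 0.028 = 1.078 V.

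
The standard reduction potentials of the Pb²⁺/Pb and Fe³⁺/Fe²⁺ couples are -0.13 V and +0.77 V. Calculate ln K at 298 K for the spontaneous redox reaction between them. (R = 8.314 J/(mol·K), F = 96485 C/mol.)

E°_cell = +0.77 − (-0.13) = 0.90 V, with n = 2 electrons transferred.
At equilibrium E = 0, so the Nernst equation gives ln K = nFE°/RT = (2)(96485)(0.90)/((8.314)(298)) = 70.10.

ln K = 70.1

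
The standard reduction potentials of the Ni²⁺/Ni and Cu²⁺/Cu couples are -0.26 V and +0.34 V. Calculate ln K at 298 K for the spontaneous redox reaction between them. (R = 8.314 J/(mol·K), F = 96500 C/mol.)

E°_cell = +0.34 − (-0.26) = 0.60 V, with n = 2 electrons transferred.
At equilibrium E = 0, so the Nernst equation gives ln K = nFE°/RT = (2)(96500)(0.60)/((8.314)(298)) = 46.74.

ln K = 46.7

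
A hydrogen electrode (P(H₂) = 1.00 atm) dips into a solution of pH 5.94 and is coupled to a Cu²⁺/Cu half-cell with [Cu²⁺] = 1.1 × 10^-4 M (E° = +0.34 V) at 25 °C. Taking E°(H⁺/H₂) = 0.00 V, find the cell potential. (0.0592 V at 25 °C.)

0.57 V

The Cu²⁺/Cu couple is the cathode, so E°_cell = 0.34 V; n = 2.
[H⁺] = 10^(−5.94) = 1.1 × 10^-6 M, and Q = [H⁺]^2 / ([Cu²⁺]·P(H₂)) = 1.2 × 10^-8.
E = E° − (0.0592/2) log Q = 0.34 − (0.0592/2)(-7.921) = 0.574 V.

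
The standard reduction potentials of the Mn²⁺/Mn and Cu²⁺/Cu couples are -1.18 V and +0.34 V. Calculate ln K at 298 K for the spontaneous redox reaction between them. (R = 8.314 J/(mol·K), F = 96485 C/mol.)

ln K = 118.4

E°_cell = +0.34 − (-1.18) = 1.52 V, with n = 2 electrons transferred.
At equilibrium E = 0, so the Nernst equation gives ln K = nFE°/RT = (2)(96485)(1.52)/((8.314)(298)) = 118.39.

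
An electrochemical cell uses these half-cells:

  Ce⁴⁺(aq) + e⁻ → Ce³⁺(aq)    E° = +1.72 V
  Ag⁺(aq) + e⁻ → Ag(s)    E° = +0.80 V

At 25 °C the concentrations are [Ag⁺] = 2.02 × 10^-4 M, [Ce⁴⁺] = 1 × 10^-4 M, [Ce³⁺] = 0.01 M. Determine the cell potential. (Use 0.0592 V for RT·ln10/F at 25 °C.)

The Ce⁴⁺/Ce³⁺ couple has the higher reduction potential and acts as the cathode, so E°_cell = +1.72 − (+0.80) = 0.92 V.
Balancing electrons gives n = 1; the reaction quotient is Q = [Ag⁺]·[Ce³⁺]/[Ce⁴⁺] = 0.0202.
At 25 °C, E = E° − (0.0592/n) log Q = 0.92 − (0.0592/1)(-1.695) = 0.920 + 0.100 = 1.020 V.

1.02 V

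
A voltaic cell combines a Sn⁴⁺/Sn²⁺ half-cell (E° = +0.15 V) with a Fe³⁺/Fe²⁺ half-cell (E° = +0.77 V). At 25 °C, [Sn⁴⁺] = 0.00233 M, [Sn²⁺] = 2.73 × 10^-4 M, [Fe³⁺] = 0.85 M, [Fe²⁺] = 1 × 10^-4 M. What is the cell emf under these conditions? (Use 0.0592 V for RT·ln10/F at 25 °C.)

0.825 V

The Fe³⁺/Fe²⁺ couple has the higher reduction potential and acts as the cathode, so E°_cell = +0.77 − (+0.15) = 0.62 V.
Balancing electrons gives n = 2; the reaction quotient is Q = [Sn⁴⁺]·[Fe²⁺]^2/([Sn²⁺]·[Fe³⁺]^2) = 1.18 × 10^-7.
At 25 °C, E = E° − (0.0592/n) log Q = 0.62 − (0.0592/2)(-6.928) = 0.620 + 0.205 = 0.825 V.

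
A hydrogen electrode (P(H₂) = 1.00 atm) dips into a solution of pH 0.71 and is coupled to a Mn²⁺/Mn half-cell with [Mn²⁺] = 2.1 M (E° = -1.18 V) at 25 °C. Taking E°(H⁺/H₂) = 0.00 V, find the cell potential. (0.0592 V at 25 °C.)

The hydrogen couple is the cathode, so E°_cell = 1.18 V; n = 2.
[H⁺] = 10^(−0.71) = 0.19 M, and Q = [Mn²⁺]·P(H₂) / [H⁺]^2 = 55.2.
E = E° − (0.0592/2) log Q = 1.18 − (0.0592/2)(1.742) = 1.128 V.

1.13 V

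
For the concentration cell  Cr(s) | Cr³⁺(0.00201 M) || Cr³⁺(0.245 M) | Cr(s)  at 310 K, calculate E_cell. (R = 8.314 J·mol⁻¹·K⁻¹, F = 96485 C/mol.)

0.043 V

Both half-cells are Cr³⁺/Cr, so E°_cell = 0. The concentrated side is the cathode; the cell reaction moves Cr³⁺ from high to low concentration with n = 3.
Q = [Cr³⁺]_dilute/[Cr³⁺]_conc = 0.00201/0.245 = 0.00820.
E = 0 − (RT/nF) ln Q = −((8.314×310)/(3×96485))(-4.803) = 0.0428 V.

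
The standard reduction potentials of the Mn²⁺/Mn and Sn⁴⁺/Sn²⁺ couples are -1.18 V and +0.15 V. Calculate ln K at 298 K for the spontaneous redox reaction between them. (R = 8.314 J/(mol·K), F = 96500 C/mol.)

E°_cell = +0.15 − (-1.18) = 1.33 V, with n = 2 electrons transferred.
At equilibrium E = 0, so the Nernst equation gives ln K = nFE°/RT = (2)(96500)(1.33)/((8.314)(298)) = 103.61.

ln K = 103.6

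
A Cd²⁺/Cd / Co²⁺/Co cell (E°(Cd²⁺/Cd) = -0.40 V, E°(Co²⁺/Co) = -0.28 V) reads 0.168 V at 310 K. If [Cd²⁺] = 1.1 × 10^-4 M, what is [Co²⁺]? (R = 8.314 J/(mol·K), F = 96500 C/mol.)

0.004 M

From the Nernst equation, ln Q = nF(E° − E)/RT = 2×96500×(0.12 − 0.168)/(8.314×310) = -3.594, so Q = 0.0275.
With Q = [Cd²⁺]/[Co²⁺] and the known concentrations, [Co²⁺] in the denominator gives [Co²⁺] = 0.004 M.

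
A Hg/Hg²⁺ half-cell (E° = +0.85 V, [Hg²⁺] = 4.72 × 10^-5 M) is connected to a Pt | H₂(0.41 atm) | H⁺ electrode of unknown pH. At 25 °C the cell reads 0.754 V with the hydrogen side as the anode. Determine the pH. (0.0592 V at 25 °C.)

E°_cell = 0.85 V and n = 2.
log Q = n(E° − E)/0.0592 = 2×(0.85 − 0.754)/0.0592 = 3.243.
With Q = [H⁺]^2 / ([Hg²⁺]·P(H₂)), solving for [H⁺] gives log[H⁺] = -0.735, so pH = 0.74.

pH = 0.74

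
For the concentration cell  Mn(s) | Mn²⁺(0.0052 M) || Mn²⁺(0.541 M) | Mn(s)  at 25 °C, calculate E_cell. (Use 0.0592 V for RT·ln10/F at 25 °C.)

Both half-cells are Mn²⁺/Mn, so E°_cell = 0. The concentrated side is the cathode; the cell reaction moves Mn²⁺ from high to low concentration with n = 2.
Q = [Mn²⁺]_dilute/[Mn²⁺]_conc = 0.0052/0.541 = 0.00961.
E = 0 − (0.0592/2) log Q = −(0.0592/2)(-2.017) = 0.0597 V.

0.060 V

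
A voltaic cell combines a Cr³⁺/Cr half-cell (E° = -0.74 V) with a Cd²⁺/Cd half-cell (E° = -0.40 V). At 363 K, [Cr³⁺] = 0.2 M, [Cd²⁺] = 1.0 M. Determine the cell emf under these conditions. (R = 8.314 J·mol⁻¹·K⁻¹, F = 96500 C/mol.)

0.357 V

The Cd²⁺/Cd couple has the higher reduction potential and acts as the cathode, so E°_cell = -0.40 − (-0.74) = 0.34 V.
Balancing electrons gives n = 6; the reaction quotient is Q = [Cr³⁺]^2/[Cd²⁺]^3 = 0.0400.
E = E° − (RT/nF) ln Q = 0.34 − (8.314×363)/(6×96500) × (-3.219) = 0.340 + 0.017 = 0.357 V.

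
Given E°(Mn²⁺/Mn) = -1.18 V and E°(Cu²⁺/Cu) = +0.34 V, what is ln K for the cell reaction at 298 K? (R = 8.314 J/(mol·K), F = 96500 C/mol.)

E°_cell = +0.34 − (-1.18) = 1.52 V, with n = 2 electrons transferred.
At equilibrium E = 0, so the Nernst equation gives ln K = nFE°/RT = (2)(96500)(1.52)/((8.314)(298)) = 118.41.

ln K = 118.4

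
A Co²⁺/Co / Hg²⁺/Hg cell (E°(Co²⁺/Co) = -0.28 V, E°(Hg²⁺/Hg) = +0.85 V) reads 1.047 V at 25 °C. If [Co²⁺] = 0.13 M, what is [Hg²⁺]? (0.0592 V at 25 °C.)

2 × 10^-4 M

From the Nernst equation, log Q = n(E° − E)/0.0592 = 2(1.13 − 1.047)/0.0592 = 2.804, so Q = 637.
With Q = [Co²⁺]/[Hg²⁺] and the known concentrations, [Hg²⁺] in the denominator gives [Hg²⁺] = 2 × 10^-4 M.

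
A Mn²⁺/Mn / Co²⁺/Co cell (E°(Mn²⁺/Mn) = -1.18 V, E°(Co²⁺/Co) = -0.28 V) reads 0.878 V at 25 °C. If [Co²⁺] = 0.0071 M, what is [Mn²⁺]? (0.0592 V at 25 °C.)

From the Nernst equation, log Q = n(E° − E)/0.0592 = 2(0.90 − 0.878)/0.0592 = 0.743, so Q = 5.54.
With Q = [Mn²⁺]/[Co²⁺] and the known concentrations, [Mn²⁺] in the numerator gives [Mn²⁺] = 0.039 M.

0.039 M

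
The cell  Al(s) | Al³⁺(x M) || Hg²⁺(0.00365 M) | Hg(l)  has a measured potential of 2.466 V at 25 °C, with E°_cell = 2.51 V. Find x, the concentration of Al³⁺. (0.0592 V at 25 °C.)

0.037 M

From the Nernst equation, log Q = n(E° − E)/0.0592 = 6(2.51 − 2.466)/0.0592 = 4.459, so Q = 2.88 × 10^4.
With Q = [Al³⁺]^2/[Hg²⁺]^3 and the known concentrations, [Al³⁺]^2 in the numerator gives [Al³⁺] = 0.037 M.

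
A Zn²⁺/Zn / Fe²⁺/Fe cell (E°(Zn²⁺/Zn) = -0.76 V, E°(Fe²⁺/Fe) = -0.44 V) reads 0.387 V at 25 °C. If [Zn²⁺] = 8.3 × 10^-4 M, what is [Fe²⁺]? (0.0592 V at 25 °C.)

From the Nernst equation, log Q = n(E° − E)/0.0592 = 2(0.32 − 0.387)/0.0592 = -2.264, so Q = 0.00545.
With Q = [Zn²⁺]/[Fe²⁺] and the known concentrations, [Fe²⁺] in the denominator gives [Fe²⁺] = 0.15 M.

0.15 M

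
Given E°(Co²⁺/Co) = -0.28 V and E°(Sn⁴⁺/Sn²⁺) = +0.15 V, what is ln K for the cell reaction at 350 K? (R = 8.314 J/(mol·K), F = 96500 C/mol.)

ln K = 28.5

E°_cell = +0.15 − (-0.28) = 0.43 V, with n = 2 electrons transferred.
At equilibrium E = 0, so the Nernst equation gives ln K = nFE°/RT = (2)(96500)(0.43)/((8.314)(350)) = 28.52.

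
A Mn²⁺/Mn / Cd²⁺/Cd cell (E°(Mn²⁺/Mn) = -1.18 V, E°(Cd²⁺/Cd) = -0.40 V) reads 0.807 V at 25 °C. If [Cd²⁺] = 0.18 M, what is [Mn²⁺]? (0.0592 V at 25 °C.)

0.022 M

From the Nernst equation, log Q = n(E° − E)/0.0592 = 2(0.78 − 0.807)/0.0592 = -0.912, so Q = 0.122.
With Q = [Mn²⁺]/[Cd²⁺] and the known concentrations, [Mn²⁺] in the numerator gives [Mn²⁺] = 0.022 M.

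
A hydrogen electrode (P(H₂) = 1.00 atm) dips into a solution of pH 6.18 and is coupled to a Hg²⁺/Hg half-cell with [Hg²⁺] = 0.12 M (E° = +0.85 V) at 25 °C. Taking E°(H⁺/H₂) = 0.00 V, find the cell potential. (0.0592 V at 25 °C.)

The Hg²⁺/Hg couple is the cathode, so E°_cell = 0.85 V; n = 2.
[H⁺] = 10^(−6.18) = 6.6 × 10^-7 M, and Q = [H⁺]^2 / ([Hg²⁺]·P(H₂)) = 3.64 × 10^-12.
E = E° − (0.0592/2) log Q = 0.85 − (0.0592/2)(-11.439) = 1.189 V.

1.19 V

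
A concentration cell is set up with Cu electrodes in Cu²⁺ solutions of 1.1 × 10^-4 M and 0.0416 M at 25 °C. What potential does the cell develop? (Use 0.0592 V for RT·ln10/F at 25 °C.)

Both half-cells are Cu²⁺/Cu, so E°_cell = 0. The concentrated side is the cathode; the cell reaction moves Cu²⁺ from high to low concentration with n = 2.
Q = [Cu²⁺]_dilute/[Cu²⁺]_conc = 1.1 × 10^-4/0.0416 = 0.00264.
E = 0 − (0.0592/2) log Q = −(0.0592/2)(-2.578) = 0.0763 V.

0.076 V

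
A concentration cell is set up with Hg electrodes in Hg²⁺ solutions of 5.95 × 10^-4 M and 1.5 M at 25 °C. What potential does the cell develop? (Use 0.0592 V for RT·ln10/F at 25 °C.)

0.10 V

Both half-cells are Hg²⁺/Hg, so E°_cell = 0. The concentrated side is the cathode; the cell reaction moves Hg²⁺ from high to low concentration with n = 2.
Q = [Hg²⁺]_dilute/[Hg²⁺]_conc = 5.95 × 10^-4/1.5 = 3.97 × 10^-4.
E = 0 − (0.0592/2) log Q = −(0.0592/2)(-3.402) = 0.1007 V.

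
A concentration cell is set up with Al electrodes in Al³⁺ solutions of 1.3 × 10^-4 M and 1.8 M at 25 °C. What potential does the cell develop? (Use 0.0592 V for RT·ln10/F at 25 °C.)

0.082 V

Both half-cells are Al³⁺/Al, so E°_cell = 0. The concentrated side is the cathode; the cell reaction moves Al³⁺ from high to low concentration with n = 3.
Q = [Al³⁺]_dilute/[Al³⁺]_conc = 1.3 × 10^-4/1.8 = 7.22 × 10^-5.
E = 0 − (0.0592/3) log Q = −(0.0592/3)(-4.141) = 0.0817 V.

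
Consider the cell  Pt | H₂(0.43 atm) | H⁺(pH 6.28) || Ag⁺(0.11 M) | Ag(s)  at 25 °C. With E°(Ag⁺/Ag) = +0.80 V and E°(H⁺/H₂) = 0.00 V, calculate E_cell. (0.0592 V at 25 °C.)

1.10 V

The Ag⁺/Ag couple is the cathode, so E°_cell = 0.80 V; n = 2.
[H⁺] = 10^(−6.28) = 5.2 × 10^-7 M, and Q = [H⁺]^2 / ([Ag⁺]^2·P(H₂)) = 5.29 × 10^-11.
E = E° − (0.0592/2) log Q = 0.80 − (0.0592/2)(-10.276) = 1.104 V.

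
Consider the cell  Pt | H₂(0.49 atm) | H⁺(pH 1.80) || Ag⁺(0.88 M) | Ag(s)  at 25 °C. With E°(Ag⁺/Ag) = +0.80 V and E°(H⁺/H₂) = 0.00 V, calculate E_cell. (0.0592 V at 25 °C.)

The Ag⁺/Ag couple is the cathode, so E°_cell = 0.80 V; n = 2.
[H⁺] = 10^(−1.80) = 0.016 M, and Q = [H⁺]^2 / ([Ag⁺]^2·P(H₂)) = 6.62 × 10^-4.
E = E° − (0.0592/2) log Q = 0.80 − (0.0592/2)(-3.179) = 0.894 V.

0.89 V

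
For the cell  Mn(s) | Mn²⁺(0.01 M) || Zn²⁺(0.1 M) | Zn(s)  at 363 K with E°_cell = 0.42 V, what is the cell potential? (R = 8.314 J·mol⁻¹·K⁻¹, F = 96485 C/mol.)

0.456 V

Balancing electrons gives n = 2; the reaction quotient is Q = [Mn²⁺]/[Zn²⁺] = 0.100.
E = E° − (RT/nF) ln Q = 0.42 − (8.314×363)/(2×96485) × (-2.303) = 0.420 + 0.036 = 0.456 V.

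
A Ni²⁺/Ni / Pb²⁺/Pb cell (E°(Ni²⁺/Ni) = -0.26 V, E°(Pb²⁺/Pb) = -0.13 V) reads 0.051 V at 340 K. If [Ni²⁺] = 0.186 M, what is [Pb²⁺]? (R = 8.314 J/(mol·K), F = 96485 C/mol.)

8.5 × 10^-4 M

From the Nernst equation, ln Q = nF(E° − E)/RT = 2×96485×(0.13 − 0.051)/(8.314×340) = 5.393, so Q = 220.
With Q = [Ni²⁺]/[Pb²⁺] and the known concentrations, [Pb²⁺] in the denominator gives [Pb²⁺] = 8.5 × 10^-4 M.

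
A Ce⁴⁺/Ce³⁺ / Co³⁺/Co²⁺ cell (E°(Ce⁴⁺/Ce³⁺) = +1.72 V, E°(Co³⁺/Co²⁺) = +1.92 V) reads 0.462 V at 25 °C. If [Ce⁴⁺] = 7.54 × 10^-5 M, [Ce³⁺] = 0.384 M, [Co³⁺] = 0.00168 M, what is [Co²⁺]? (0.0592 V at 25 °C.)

From the Nernst equation, log Q = n(E° − E)/0.0592 = 1(0.20 − 0.462)/0.0592 = -4.426, so Q = 3.75 × 10^-5.
With Q = [Ce⁴⁺]·[Co²⁺]/([Ce³⁺]·[Co³⁺]) and the known concentrations, [Co²⁺] in the numerator gives [Co²⁺] = 3.2 × 10^-4 M.

3.2 × 10^-4 M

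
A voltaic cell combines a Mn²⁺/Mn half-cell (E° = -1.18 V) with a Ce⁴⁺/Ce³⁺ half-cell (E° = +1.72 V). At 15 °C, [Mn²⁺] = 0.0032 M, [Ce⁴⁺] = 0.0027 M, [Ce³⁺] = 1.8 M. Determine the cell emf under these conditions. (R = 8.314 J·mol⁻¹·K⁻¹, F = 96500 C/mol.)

The Ce⁴⁺/Ce³⁺ couple has the higher reduction potential and acts as the cathode, so E°_cell = +1.72 − (-1.18) = 2.90 V.
Balancing electrons gives n = 2; the reaction quotient is Q = [Mn²⁺]·[Ce³⁺]^2/[Ce⁴⁺]^2 = 1420.
E = E° − (RT/nF) ln Q = 2.90 − (8.314×288)/(2×96500) × (7.260) = 2.900 − 0.090 = 2.810 V.

2.81 V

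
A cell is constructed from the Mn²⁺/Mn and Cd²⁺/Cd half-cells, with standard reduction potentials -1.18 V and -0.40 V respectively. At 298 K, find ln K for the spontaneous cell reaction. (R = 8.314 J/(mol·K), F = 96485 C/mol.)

ln K = 60.8

E°_cell = -0.40 − (-1.18) = 0.78 V, with n = 2 electrons transferred.
At equilibrium E = 0, so the Nernst equation gives ln K = nFE°/RT = (2)(96485)(0.78)/((8.314)(298)) = 60.75.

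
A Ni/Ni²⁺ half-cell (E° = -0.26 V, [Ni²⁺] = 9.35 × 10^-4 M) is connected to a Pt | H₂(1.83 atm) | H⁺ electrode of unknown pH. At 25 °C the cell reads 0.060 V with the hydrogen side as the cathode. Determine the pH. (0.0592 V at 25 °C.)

pH = 4.76

E°_cell = 0.26 V and n = 2.
log Q = n(E° − E)/0.0592 = 2×(0.26 − 0.060)/0.0592 = 6.757.
With Q = [Ni²⁺]·P(H₂) / [H⁺]^2, solving for [H⁺] gives log[H⁺] = -4.762, so pH = 4.76.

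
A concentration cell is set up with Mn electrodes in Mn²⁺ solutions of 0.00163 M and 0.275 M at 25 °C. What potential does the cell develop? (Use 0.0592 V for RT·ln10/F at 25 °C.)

Both half-cells are Mn²⁺/Mn, so E°_cell = 0. The concentrated side is the cathode; the cell reaction moves Mn²⁺ from high to low concentration with n = 2.
Q = [Mn²⁺]_dilute/[Mn²⁺]_conc = 0.00163/0.275 = 0.00593.
E = 0 − (0.0592/2) log Q = −(0.0592/2)(-2.227) = 0.0659 V.

0.066 V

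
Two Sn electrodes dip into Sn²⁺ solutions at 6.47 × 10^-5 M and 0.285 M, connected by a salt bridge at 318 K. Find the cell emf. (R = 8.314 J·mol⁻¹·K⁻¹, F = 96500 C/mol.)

Both half-cells are Sn²⁺/Sn, so E°_cell = 0. The concentrated side is the cathode; the cell reaction moves Sn²⁺ from high to low concentration with n = 2.
Q = [Sn²⁺]_dilute/[Sn²⁺]_conc = 6.47 × 10^-5/0.285 = 2.27 × 10^-4.
E = 0 − (RT/nF) ln Q = −((8.314×318)/(2×96500))(-8.390) = 0.1149 V.

0.11 V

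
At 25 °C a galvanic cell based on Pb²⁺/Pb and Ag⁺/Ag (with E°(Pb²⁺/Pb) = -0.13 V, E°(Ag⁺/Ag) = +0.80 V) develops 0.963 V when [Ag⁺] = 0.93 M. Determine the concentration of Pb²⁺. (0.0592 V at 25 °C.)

0.066 M

From the Nernst equation, log Q = n(E° − E)/0.0592 = 2(0.93 − 0.963)/0.0592 = -1.115, so Q = 0.0768.
With Q = [Pb²⁺]/[Ag⁺]^2 and the known concentrations, [Pb²⁺] in the numerator gives [Pb²⁺] = 0.066 M.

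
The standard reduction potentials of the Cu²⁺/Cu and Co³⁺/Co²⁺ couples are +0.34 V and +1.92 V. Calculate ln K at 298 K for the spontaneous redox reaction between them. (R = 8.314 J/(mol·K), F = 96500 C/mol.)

ln K = 123.1

E°_cell = +1.92 − (+0.34) = 1.58 V, with n = 2 electrons transferred.
At equilibrium E = 0, so the Nernst equation gives ln K = nFE°/RT = (2)(96500)(1.58)/((8.314)(298)) = 123.08.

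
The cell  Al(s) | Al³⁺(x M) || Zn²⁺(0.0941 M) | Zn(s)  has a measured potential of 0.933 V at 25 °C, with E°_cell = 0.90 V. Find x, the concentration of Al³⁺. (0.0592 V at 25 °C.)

From the Nernst equation, log Q = n(E° − E)/0.0592 = 6(0.90 − 0.933)/0.0592 = -3.345, so Q = 4.52 × 10^-4.
With Q = [Al³⁺]^2/[Zn²⁺]^3 and the known concentrations, [Al³⁺]^2 in the numerator gives [Al³⁺] = 6.1 × 10^-4 M.

6.1 × 10^-4 M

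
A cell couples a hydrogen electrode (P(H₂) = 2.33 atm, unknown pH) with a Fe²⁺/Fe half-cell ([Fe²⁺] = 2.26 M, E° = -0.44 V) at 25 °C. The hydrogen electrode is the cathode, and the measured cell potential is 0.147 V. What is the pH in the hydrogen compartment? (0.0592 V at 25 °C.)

E°_cell = 0.44 V and n = 2.
log Q = n(E° − E)/0.0592 = 2×(0.44 − 0.147)/0.0592 = 9.899.
With Q = [Fe²⁺]·P(H₂) / [H⁺]^2, solving for [H⁺] gives log[H⁺] = -4.589, so pH = 4.59.

pH = 4.59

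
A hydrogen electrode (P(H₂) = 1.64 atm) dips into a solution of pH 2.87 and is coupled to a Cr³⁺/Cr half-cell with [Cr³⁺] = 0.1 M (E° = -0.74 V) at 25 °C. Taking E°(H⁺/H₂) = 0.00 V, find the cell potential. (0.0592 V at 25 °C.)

The hydrogen couple is the cathode, so E°_cell = 0.74 V; n = 6.
[H⁺] = 10^(−2.87) = 0.0013 M, and Q = [Cr³⁺]^2·P(H₂)^3 / [H⁺]^6 = 7.32 × 10^15.
E = E° − (0.0592/6) log Q = 0.74 − (0.0592/6)(15.865) = 0.583 V.

0.58 V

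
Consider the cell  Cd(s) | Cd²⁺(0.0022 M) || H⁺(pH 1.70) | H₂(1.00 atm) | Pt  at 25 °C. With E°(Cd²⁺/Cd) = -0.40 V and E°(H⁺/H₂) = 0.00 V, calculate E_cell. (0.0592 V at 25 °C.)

The hydrogen couple is the cathode, so E°_cell = 0.40 V; n = 2.
[H⁺] = 10^(−1.70) = 0.020 M, and Q = [Cd²⁺]·P(H₂) / [H⁺]^2 = 5.53.
E = E° − (0.0592/2) log Q = 0.40 − (0.0592/2)(0.742) = 0.378 V.

0.38 V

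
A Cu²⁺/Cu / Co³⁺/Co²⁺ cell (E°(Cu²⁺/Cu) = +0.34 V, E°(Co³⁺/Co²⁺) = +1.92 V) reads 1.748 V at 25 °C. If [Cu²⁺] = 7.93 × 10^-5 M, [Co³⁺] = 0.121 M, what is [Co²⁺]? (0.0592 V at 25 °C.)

From the Nernst equation, log Q = n(E° − E)/0.0592 = 2(1.58 − 1.748)/0.0592 = -5.676, so Q = 2.11 × 10^-6.
With Q = [Cu²⁺]·[Co²⁺]^2/[Co³⁺]^2 and the known concentrations, [Co²⁺]^2 in the numerator gives [Co²⁺] = 0.02 M.

0.02 M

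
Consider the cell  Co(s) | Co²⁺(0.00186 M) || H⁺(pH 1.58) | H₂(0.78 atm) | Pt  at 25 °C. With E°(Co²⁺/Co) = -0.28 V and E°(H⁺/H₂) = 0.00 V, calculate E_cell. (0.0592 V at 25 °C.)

The hydrogen couple is the cathode, so E°_cell = 0.28 V; n = 2.
[H⁺] = 10^(−1.58) = 0.026 M, and Q = [Co²⁺]·P(H₂) / [H⁺]^2 = 2.10.
E = E° − (0.0592/2) log Q = 0.28 − (0.0592/2)(0.322) = 0.270 V.

0.27 V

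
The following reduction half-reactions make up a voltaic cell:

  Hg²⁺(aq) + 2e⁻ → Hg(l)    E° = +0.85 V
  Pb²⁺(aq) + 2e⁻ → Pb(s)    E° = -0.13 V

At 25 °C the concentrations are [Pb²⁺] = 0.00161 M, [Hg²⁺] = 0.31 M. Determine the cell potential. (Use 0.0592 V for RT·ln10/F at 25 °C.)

1.05 V

The Hg²⁺/Hg couple has the higher reduction potential and acts as the cathode, so E°_cell = +0.85 − (-0.13) = 0.98 V.
Balancing electrons gives n = 2; the reaction quotient is Q = [Pb²⁺]/[Hg²⁺] = 0.00519.
At 25 °C, E = E° − (0.0592/n) log Q = 0.98 − (0.0592/2)(-2.285) = 0.980 + 0.068 = 1.048 V.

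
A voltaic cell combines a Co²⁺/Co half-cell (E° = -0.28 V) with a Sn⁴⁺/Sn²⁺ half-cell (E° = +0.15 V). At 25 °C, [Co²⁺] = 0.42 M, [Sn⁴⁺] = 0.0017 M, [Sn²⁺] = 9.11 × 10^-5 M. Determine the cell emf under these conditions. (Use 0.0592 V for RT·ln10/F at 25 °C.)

0.479 V

The Sn⁴⁺/Sn²⁺ couple has the higher reduction potential and acts as the cathode, so E°_cell = +0.15 − (-0.28) = 0.43 V.
Balancing electrons gives n = 2; the reaction quotient is Q = [Co²⁺]·[Sn²⁺]/[Sn⁴⁺] = 0.0225.
At 25 °C, E = E° − (0.0592/n) log Q = 0.43 − (0.0592/2)(-1.648) = 0.430 + 0.049 = 0.479 V.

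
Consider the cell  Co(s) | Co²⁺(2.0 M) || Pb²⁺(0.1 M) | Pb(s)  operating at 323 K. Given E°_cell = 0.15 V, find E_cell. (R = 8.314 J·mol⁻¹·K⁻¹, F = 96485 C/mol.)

0.108 V

Balancing electrons gives n = 2; the reaction quotient is Q = [Co²⁺]/[Pb²⁺] = 20.0.
E = E° − (RT/nF) ln Q = 0.15 − (8.314×323)/(2×96485) × (2.996) = 0.150 − 0.042 = 0.108 V.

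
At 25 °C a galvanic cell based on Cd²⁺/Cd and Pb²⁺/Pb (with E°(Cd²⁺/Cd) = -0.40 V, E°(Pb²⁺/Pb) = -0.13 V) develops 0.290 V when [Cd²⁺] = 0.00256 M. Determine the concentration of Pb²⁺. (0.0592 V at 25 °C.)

From the Nernst equation, log Q = n(E° − E)/0.0592 = 2(0.27 − 0.290)/0.0592 = -0.676, so Q = 0.211.
With Q = [Cd²⁺]/[Pb²⁺] and the known concentrations, [Pb²⁺] in the denominator gives [Pb²⁺] = 0.012 M.

0.012 M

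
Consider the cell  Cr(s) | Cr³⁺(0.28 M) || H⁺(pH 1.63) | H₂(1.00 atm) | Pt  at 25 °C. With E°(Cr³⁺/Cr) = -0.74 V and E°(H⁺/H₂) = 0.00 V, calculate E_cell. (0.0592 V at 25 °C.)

The hydrogen couple is the cathode, so E°_cell = 0.74 V; n = 6.
[H⁺] = 10^(−1.63) = 0.023 M, and Q = [Cr³⁺]^2·P(H₂)^3 / [H⁺]^6 = 4.72 × 10^8.
E = E° − (0.0592/6) log Q = 0.74 − (0.0592/6)(8.674) = 0.654 V.

0.65 V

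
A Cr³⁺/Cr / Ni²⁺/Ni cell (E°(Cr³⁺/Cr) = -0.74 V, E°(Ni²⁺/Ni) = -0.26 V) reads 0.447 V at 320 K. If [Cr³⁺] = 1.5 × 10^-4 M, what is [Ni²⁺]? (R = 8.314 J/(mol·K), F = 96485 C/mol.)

2.6 × 10^-4 M

From the Nernst equation, ln Q = nF(E° − E)/RT = 6×96485×(0.48 − 0.447)/(8.314×320) = 7.181, so Q = 1310.
With Q = [Cr³⁺]^2/[Ni²⁺]^3 and the known concentrations, [Ni²⁺]^3 in the denominator gives [Ni²⁺] = 2.6 × 10^-4 M.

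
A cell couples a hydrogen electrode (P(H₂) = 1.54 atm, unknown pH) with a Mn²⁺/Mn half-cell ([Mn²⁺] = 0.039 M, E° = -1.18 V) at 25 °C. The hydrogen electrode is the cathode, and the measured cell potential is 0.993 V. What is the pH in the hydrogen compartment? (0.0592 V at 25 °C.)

E°_cell = 1.18 V and n = 2.
log Q = n(E° − E)/0.0592 = 2×(1.18 − 0.993)/0.0592 = 6.318.
With Q = [Mn²⁺]·P(H₂) / [H⁺]^2, solving for [H⁺] gives log[H⁺] = -3.769, so pH = 3.77.

pH = 3.77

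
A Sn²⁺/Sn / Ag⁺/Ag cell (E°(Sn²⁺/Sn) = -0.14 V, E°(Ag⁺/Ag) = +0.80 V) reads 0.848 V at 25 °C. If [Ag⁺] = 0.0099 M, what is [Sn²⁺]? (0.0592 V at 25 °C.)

From the Nernst equation, log Q = n(E° − E)/0.0592 = 2(0.94 − 0.848)/0.0592 = 3.108, so Q = 1280.
With Q = [Sn²⁺]/[Ag⁺]^2 and the known concentrations, [Sn²⁺] in the numerator gives [Sn²⁺] = 0.13 M.

0.13 M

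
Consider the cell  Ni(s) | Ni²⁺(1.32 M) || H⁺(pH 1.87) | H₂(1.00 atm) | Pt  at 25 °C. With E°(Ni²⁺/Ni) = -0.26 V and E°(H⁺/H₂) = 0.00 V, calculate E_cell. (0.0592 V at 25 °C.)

0.15 V

The hydrogen couple is the cathode, so E°_cell = 0.26 V; n = 2.
[H⁺] = 10^(−1.87) = 0.013 M, and Q = [Ni²⁺]·P(H₂) / [H⁺]^2 = 7250.
E = E° − (0.0592/2) log Q = 0.26 − (0.0592/2)(3.861) = 0.146 V.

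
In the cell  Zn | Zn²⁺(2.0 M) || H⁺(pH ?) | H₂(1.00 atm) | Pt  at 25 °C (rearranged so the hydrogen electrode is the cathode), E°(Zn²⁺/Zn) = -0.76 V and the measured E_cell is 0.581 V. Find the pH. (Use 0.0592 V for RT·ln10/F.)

E°_cell = 0.76 V and n = 2.
log Q = n(E° − E)/0.0592 = 2×(0.76 − 0.581)/0.0592 = 6.047.
With Q = [Zn²⁺]·P(H₂) / [H⁺]^2, solving for [H⁺] gives log[H⁺] = -2.873, so pH = 2.87.

pH = 2.87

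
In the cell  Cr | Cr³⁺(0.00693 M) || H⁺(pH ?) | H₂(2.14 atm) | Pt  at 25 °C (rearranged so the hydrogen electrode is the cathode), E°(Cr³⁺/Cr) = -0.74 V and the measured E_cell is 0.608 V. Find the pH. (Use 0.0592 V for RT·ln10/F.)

pH = 2.78

E°_cell = 0.74 V and n = 6.
log Q = n(E° − E)/0.0592 = 6×(0.74 − 0.608)/0.0592 = 13.378.
With Q = [Cr³⁺]^2·P(H₂)^3 / [H⁺]^6, solving for [H⁺] gives log[H⁺] = -2.784, so pH = 2.78.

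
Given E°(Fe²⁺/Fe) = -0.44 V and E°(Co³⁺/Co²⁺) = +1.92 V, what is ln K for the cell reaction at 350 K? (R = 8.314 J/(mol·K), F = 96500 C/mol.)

E°_cell = +1.92 − (-0.44) = 2.36 V, with n = 2 electrons transferred.
At equilibrium E = 0, so the Nernst equation gives ln K = nFE°/RT = (2)(96500)(2.36)/((8.314)(350)) = 156.53.

ln K = 156.5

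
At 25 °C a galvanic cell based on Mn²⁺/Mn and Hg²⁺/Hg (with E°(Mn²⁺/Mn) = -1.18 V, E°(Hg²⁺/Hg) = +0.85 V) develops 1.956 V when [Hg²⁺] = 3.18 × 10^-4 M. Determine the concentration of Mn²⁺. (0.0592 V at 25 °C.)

From the Nernst equation, log Q = n(E° − E)/0.0592 = 2(2.03 − 1.956)/0.0592 = 2.500, so Q = 316.
With Q = [Mn²⁺]/[Hg²⁺] and the known concentrations, [Mn²⁺] in the numerator gives [Mn²⁺] = 0.1 M.

0.1 M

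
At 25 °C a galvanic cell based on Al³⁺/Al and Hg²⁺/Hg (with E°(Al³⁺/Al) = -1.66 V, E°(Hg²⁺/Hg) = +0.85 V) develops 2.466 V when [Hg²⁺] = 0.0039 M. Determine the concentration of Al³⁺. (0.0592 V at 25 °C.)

0.041 M

From the Nernst equation, log Q = n(E° − E)/0.0592 = 6(2.51 − 2.466)/0.0592 = 4.459, so Q = 2.88 × 10^4.
With Q = [Al³⁺]^2/[Hg²⁺]^3 and the known concentrations, [Al³⁺]^2 in the numerator gives [Al³⁺] = 0.041 M.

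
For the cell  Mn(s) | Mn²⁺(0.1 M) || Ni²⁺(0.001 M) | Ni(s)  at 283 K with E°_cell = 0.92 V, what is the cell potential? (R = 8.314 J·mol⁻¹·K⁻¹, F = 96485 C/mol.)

Balancing electrons gives n = 2; the reaction quotient is Q = [Mn²⁺]/[Ni²⁺] = 100.
E = E° − (RT/nF) ln Q = 0.92 − (8.314×283)/(2×96485) × (4.605) = 0.920 − 0.056 = 0.864 V.

0.864 V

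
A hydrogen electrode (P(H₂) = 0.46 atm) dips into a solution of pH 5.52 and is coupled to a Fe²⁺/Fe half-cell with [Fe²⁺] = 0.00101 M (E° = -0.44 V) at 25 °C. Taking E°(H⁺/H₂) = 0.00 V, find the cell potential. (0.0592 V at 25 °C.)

0.21 V

The hydrogen couple is the cathode, so E°_cell = 0.44 V; n = 2.
[H⁺] = 10^(−5.52) = 3 × 10^-6 M, and Q = [Fe²⁺]·P(H₂) / [H⁺]^2 = 5.09 × 10^7.
E = E° − (0.0592/2) log Q = 0.44 − (0.0592/2)(7.707) = 0.212 V.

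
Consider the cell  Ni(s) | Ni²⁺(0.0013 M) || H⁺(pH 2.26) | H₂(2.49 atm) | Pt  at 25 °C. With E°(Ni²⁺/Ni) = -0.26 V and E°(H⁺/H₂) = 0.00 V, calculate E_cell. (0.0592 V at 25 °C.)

0.20 V

The hydrogen couple is the cathode, so E°_cell = 0.26 V; n = 2.
[H⁺] = 10^(−2.26) = 0.0055 M, and Q = [Ni²⁺]·P(H₂) / [H⁺]^2 = 107.
E = E° − (0.0592/2) log Q = 0.26 − (0.0592/2)(2.030) = 0.200 V.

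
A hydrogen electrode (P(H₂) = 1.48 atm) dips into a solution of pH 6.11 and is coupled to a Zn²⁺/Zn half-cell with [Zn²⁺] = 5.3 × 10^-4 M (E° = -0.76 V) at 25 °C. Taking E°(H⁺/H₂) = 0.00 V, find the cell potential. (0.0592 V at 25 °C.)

0.49 V

The hydrogen couple is the cathode, so E°_cell = 0.76 V; n = 2.
[H⁺] = 10^(−6.11) = 7.8 × 10^-7 M, and Q = [Zn²⁺]·P(H₂) / [H⁺]^2 = 1.3 × 10^9.
E = E° − (0.0592/2) log Q = 0.76 − (0.0592/2)(9.115) = 0.490 V.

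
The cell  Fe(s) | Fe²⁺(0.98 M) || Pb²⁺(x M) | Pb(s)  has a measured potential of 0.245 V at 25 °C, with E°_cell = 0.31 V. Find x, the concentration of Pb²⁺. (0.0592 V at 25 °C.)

0.0062 M

From the Nernst equation, log Q = n(E° − E)/0.0592 = 2(0.31 − 0.245)/0.0592 = 2.196, so Q = 157.
With Q = [Fe²⁺]/[Pb²⁺] and the known concentrations, [Pb²⁺] in the denominator gives [Pb²⁺] = 0.0062 M.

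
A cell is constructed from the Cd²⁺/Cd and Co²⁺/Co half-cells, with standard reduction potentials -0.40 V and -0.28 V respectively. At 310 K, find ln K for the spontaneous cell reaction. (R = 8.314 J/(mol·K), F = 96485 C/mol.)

E°_cell = -0.28 − (-0.40) = 0.12 V, with n = 2 electrons transferred.
At equilibrium E = 0, so the Nernst equation gives ln K = nFE°/RT = (2)(96485)(0.12)/((8.314)(310)) = 8.98.

ln K = 9.0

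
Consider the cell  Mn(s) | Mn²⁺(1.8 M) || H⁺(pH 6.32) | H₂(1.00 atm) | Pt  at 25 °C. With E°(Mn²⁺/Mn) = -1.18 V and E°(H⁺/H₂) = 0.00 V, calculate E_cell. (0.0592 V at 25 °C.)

The hydrogen couple is the cathode, so E°_cell = 1.18 V; n = 2.
[H⁺] = 10^(−6.32) = 4.8 × 10^-7 M, and Q = [Mn²⁺]·P(H₂) / [H⁺]^2 = 7.86 × 10^12.
E = E° − (0.0592/2) log Q = 1.18 − (0.0592/2)(12.895) = 0.798 V.

0.80 V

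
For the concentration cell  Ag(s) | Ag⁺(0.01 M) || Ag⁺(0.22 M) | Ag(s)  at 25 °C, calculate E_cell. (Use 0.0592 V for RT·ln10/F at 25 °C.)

Both half-cells are Ag⁺/Ag, so E°_cell = 0. The concentrated side is the cathode; the cell reaction moves Ag⁺ from high to low concentration with n = 1.
Q = [Ag⁺]_dilute/[Ag⁺]_conc = 0.01/0.22 = 0.0455.
E = 0 − (0.0592/1) log Q = −(0.0592/1)(-1.342) = 0.0794 V.

0.079 V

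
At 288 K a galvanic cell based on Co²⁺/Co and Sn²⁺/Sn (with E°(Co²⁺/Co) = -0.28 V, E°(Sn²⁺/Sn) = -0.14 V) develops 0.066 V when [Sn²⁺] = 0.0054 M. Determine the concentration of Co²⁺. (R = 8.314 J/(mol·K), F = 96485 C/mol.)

From the Nernst equation, ln Q = nF(E° − E)/RT = 2×96485×(0.14 − 0.066)/(8.314×288) = 5.964, so Q = 389.
With Q = [Co²⁺]/[Sn²⁺] and the known concentrations, [Co²⁺] in the numerator gives [Co²⁺] = 2.1 M.

2.1 M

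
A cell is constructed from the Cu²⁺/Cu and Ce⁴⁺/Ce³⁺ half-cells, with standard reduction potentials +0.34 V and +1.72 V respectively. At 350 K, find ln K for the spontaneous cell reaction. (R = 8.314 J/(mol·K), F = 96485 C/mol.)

E°_cell = +1.72 − (+0.34) = 1.38 V, with n = 2 electrons transferred.
At equilibrium E = 0, so the Nernst equation gives ln K = nFE°/RT = (2)(96485)(1.38)/((8.314)(350)) = 91.51.

ln K = 91.5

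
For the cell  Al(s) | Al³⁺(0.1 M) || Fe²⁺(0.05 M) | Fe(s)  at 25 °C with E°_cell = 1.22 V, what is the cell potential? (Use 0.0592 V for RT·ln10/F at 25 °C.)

Balancing electrons gives n = 6; the reaction quotient is Q = [Al³⁺]^2/[Fe²⁺]^3 = 80.0.
At 25 °C, E = E° − (0.0592/n) log Q = 1.22 − (0.0592/6)(1.903) = 1.220 − 0.019 = 1.201 V.

1.20 V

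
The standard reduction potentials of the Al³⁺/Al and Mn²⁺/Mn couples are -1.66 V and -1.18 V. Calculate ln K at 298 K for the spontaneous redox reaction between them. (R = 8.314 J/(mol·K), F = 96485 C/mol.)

ln K = 112.2

E°_cell = -1.18 − (-1.66) = 0.48 V, with n = 6 electrons transferred.
At equilibrium E = 0, so the Nernst equation gives ln K = nFE°/RT = (6)(96485)(0.48)/((8.314)(298)) = 112.16.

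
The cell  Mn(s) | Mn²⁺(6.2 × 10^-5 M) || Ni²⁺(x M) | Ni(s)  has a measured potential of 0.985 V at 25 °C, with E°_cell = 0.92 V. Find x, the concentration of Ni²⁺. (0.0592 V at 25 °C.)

0.0097 M

From the Nernst equation, log Q = n(E° − E)/0.0592 = 2(0.92 − 0.985)/0.0592 = -2.196, so Q = 0.00637.
With Q = [Mn²⁺]/[Ni²⁺] and the known concentrations, [Ni²⁺] in the denominator gives [Ni²⁺] = 0.0097 M.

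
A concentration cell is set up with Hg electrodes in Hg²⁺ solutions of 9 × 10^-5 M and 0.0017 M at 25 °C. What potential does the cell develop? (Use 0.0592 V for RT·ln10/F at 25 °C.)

Both half-cells are Hg²⁺/Hg, so E°_cell = 0. The concentrated side is the cathode; the cell reaction moves Hg²⁺ from high to low concentration with n = 2.
Q = [Hg²⁺]_dilute/[Hg²⁺]_conc = 9 × 10^-5/0.0017 = 0.0529.
E = 0 − (0.0592/2) log Q = −(0.0592/2)(-1.276) = 0.0378 V.

0.038 V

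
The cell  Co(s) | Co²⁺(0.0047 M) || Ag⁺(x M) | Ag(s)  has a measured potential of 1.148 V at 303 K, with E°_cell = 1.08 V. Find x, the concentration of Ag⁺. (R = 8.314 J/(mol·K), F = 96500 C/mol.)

0.93 M

From the Nernst equation, ln Q = nF(E° − E)/RT = 2×96500×(1.08 − 1.148)/(8.314×303) = -5.210, so Q = 0.00546.
With Q = [Co²⁺]/[Ag⁺]^2 and the known concentrations, [Ag⁺]^2 in the denominator gives [Ag⁺] = 0.93 M.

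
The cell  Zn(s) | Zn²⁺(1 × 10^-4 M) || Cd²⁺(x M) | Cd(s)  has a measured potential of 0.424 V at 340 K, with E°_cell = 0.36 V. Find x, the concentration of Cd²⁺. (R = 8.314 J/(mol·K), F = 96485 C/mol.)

0.0079 M

From the Nernst equation, ln Q = nF(E° − E)/RT = 2×96485×(0.36 − 0.424)/(8.314×340) = -4.369, so Q = 0.0127.
With Q = [Zn²⁺]/[Cd²⁺] and the known concentrations, [Cd²⁺] in the denominator gives [Cd²⁺] = 0.0079 M.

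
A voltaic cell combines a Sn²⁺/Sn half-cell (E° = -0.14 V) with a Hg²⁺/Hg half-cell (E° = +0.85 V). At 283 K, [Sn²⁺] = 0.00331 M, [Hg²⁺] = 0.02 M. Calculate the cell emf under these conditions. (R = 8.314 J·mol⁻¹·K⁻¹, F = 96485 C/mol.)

1.01 V

The Hg²⁺/Hg couple has the higher reduction potential and acts as the cathode, so E°_cell = +0.85 − (-0.14) = 0.99 V.
Balancing electrons gives n = 2; the reaction quotient is Q = [Sn²⁺]/[Hg²⁺] = 0.166.
E = E° − (RT/nF) ln Q = 0.99 − (8.314×283)/(2×96485) × (-1.799) = 0.990 + 0.022 = 1.012 V.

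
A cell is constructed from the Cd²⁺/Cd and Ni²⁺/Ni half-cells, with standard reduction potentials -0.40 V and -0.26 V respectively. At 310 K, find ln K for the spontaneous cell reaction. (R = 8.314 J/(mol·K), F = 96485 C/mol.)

E°_cell = -0.26 − (-0.40) = 0.14 V, with n = 2 electrons transferred.
At equilibrium E = 0, so the Nernst equation gives ln K = nFE°/RT = (2)(96485)(0.14)/((8.314)(310)) = 10.48.

ln K = 10.5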